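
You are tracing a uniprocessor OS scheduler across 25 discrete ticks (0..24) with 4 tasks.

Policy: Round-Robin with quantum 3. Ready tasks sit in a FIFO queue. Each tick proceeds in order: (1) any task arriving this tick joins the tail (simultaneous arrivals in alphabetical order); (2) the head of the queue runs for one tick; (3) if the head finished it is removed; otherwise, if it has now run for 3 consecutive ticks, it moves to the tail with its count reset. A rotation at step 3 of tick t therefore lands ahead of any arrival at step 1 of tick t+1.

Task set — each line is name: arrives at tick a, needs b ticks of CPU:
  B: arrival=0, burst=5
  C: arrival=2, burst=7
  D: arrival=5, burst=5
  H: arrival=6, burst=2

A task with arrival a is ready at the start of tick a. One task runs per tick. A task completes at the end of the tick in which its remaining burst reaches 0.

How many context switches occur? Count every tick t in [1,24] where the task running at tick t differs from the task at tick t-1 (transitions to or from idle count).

t=0: queue=[B] q_used=0 → run B
t=1: queue=[B] q_used=1 → run B
t=2: queue=[B,C] q_used=2 → run B
t=3: queue=[C,B] q_used=0 → run C
t=4: queue=[C,B] q_used=1 → run C
t=5: queue=[C,B,D] q_used=2 → run C
t=6: queue=[B,D,C,H] q_used=0 → run B
t=7: queue=[B,D,C,H] q_used=1 → run B
t=8: queue=[D,C,H] q_used=0 → run D
t=9: queue=[D,C,H] q_used=1 → run D
t=10: queue=[D,C,H] q_used=2 → run D
t=11: queue=[C,H,D] q_used=0 → run C
t=12: queue=[C,H,D] q_used=1 → run C
t=13: queue=[C,H,D] q_used=2 → run C
t=14: queue=[H,D,C] q_used=0 → run H
t=15: queue=[H,D,C] q_used=1 → run H
t=16: queue=[D,C] q_used=0 → run D
t=17: queue=[D,C] q_used=1 → run D
t=18: queue=[C] q_used=0 → run C
t=19: (idle)
t=20: (idle)
t=21: (idle)
t=22: (idle)
t=23: (idle)
t=24: (idle)

context switches = 8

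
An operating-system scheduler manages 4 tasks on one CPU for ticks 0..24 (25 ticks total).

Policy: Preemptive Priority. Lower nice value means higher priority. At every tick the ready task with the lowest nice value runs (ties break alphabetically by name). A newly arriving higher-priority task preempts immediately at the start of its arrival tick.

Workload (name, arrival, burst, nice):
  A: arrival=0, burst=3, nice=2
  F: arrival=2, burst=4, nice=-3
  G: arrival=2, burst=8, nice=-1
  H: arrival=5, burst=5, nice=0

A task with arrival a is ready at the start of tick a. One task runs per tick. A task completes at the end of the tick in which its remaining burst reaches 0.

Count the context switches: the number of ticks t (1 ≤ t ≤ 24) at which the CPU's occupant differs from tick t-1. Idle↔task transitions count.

context switches = 5

t=0: ready={A} → run A
t=1: ready={A} → run A
t=2: ready={A,F,G} → run F
t=3: ready={A,F,G} → run F
t=4: ready={A,F,G} → run F
t=5: ready={A,F,G,H} → run F
t=6: ready={A,G,H} → run G
t=7: ready={A,G,H} → run G
t=8: ready={A,G,H} → run G
t=9: ready={A,G,H} → run G
t=10: ready={A,G,H} → run G
t=11: ready={A,G,H} → run G
t=12: ready={A,G,H} → run G
t=13: ready={A,G,H} → run G
t=14: ready={A,H} → run H
t=15: ready={A,H} → run H
t=16: ready={A,H} → run H
t=17: ready={A,H} → run H
t=18: ready={A,H} → run H
t=19: ready={A} → run A
t=20: (idle)
t=21: (idle)
t=22: (idle)
t=23: (idle)
t=24: (idle)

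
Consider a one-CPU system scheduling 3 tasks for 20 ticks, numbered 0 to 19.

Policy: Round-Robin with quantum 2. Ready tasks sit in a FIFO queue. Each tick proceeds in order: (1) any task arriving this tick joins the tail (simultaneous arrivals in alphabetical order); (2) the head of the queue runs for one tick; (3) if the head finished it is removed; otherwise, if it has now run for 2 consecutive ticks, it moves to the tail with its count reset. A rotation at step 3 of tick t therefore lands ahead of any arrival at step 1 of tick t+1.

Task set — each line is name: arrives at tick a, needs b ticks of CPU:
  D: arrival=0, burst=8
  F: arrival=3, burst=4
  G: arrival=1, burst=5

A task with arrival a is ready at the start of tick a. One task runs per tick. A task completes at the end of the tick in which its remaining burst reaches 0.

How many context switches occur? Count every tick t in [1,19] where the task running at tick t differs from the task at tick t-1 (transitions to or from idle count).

t=0: queue=[D] q_used=0 → run D
t=1: queue=[D,G] q_used=1 → run D
t=2: queue=[G,D] q_used=0 → run G
t=3: queue=[G,D,F] q_used=1 → run G
t=4: queue=[D,F,G] q_used=0 → run D
t=5: queue=[D,F,G] q_used=1 → run D
t=6: queue=[F,G,D] q_used=0 → run F
t=7: queue=[F,G,D] q_used=1 → run F
t=8: queue=[G,D,F] q_used=0 → run G
t=9: queue=[G,D,F] q_used=1 → run G
t=10: queue=[D,F,G] q_used=0 → run D
t=11: queue=[D,F,G] q_used=1 → run D
t=12: queue=[F,G,D] q_used=0 → run F
t=13: queue=[F,G,D] q_used=1 → run F
t=14: queue=[G,D] q_used=0 → run G
t=15: queue=[D] q_used=0 → run D
t=16: queue=[D] q_used=1 → run D
t=17: (idle)
t=18: (idle)
t=19: (idle)

context switches = 9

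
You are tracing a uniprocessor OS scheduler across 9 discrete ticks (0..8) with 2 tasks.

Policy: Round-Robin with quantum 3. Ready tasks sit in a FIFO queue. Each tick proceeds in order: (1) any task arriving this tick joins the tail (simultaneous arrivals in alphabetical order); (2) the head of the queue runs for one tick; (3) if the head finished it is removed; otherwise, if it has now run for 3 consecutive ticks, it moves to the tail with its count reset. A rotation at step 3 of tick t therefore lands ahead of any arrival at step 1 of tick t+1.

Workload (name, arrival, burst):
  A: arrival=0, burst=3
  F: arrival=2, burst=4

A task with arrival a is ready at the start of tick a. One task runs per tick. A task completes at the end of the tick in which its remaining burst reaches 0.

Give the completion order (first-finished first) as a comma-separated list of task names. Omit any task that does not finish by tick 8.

completion order = A, F

t=0: queue=[A] q_used=0 → run A
t=1: queue=[A] q_used=1 → run A
t=2: queue=[A,F] q_used=2 → run A
t=3: queue=[F] q_used=0 → run F
t=4: queue=[F] q_used=1 → run F
t=5: queue=[F] q_used=2 → run F
t=6: queue=[F] q_used=0 → run F
t=7: (idle)
t=8: (idle)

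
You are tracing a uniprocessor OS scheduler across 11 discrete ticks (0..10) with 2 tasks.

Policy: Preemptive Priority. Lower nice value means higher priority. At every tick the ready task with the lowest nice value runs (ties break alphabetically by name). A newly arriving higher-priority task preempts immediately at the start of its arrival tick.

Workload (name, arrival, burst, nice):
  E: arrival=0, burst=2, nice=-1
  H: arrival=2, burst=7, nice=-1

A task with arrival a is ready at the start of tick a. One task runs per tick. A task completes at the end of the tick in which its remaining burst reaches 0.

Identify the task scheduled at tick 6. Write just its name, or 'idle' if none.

t=0: ready={E} → run E
t=1: ready={E} → run E
t=2: ready={H} → run H
t=3: ready={H} → run H
t=4: ready={H} → run H
t=5: ready={H} → run H
t=6: ready={H} → run H
t=7: ready={H} → run H
t=8: ready={H} → run H
t=9: (idle)
t=10: (idle)

running at tick 6 = H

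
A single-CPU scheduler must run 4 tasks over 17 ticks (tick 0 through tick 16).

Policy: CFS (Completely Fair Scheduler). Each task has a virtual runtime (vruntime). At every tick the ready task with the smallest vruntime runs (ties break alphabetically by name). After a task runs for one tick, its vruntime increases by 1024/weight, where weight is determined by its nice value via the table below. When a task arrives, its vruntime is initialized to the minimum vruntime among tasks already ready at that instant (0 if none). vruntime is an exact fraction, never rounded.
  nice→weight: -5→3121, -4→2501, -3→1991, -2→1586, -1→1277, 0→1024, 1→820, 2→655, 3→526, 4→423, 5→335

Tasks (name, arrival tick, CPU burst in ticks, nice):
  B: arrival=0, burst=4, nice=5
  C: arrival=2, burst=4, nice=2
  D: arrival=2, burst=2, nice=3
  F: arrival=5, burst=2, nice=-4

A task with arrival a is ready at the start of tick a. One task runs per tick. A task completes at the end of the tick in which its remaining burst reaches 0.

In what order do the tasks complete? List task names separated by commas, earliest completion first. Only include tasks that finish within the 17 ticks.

completion order = D, F, B, C

t=0: vr[B=0] → run B
t=1: vr[B=1024/335] → run B
t=2: vr[B=2048/335 C=2048/335 D=2048/335] → run B
t=3: vr[B=3072/335 C=2048/335 D=2048/335] → run C
t=4: vr[B=3072/335 C=336896/43885 D=2048/335] → run D
t=5: vr[B=3072/335 C=336896/43885 D=710144/88105 F=336896/43885] → run C
t=6: vr[B=3072/335 C=405504/43885 D=710144/88105 F=336896/43885] → run F
t=7: vr[B=3072/335 C=405504/43885 D=710144/88105 F=887515136/109756385] → run D
t=8: vr[B=3072/335 C=405504/43885 F=887515136/109756385] → run F
t=9: vr[B=3072/335 C=405504/43885] → run B
t=10: vr[C=405504/43885] → run C
t=11: vr[C=474112/43885] → run C
t=12: (idle)
t=13: (idle)
t=14: (idle)
t=15: (idle)
t=16: (idle)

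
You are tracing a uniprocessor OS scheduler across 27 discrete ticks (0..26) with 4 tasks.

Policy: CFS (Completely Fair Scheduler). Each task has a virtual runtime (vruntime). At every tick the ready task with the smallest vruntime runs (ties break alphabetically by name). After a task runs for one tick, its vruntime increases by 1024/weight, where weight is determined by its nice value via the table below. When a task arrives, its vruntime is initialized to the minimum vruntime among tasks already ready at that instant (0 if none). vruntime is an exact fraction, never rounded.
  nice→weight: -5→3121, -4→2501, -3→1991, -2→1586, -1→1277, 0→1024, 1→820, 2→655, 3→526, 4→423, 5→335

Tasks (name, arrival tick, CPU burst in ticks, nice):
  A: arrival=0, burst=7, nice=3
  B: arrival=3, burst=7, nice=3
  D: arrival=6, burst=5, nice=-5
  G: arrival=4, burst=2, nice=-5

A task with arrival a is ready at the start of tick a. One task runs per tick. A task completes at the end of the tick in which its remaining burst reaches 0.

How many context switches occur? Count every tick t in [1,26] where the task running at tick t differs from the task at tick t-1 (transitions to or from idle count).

t=0: vr[A=0] → run A
t=1: vr[A=512/263] → run A
t=2: vr[A=1024/263] → run A
t=3: vr[A=1536/263 B=1536/263] → run A
t=4: vr[A=2048/263 B=1536/263 G=1536/263] → run B
t=5: vr[A=2048/263 B=2048/263 G=1536/263] → run G
t=6: vr[A=2048/263 B=2048/263 D=5063168/820823 G=5063168/820823] → run D
t=7: vr[A=2048/263 B=2048/263 D=5332480/820823 G=5063168/820823] → run G
t=8: vr[A=2048/263 B=2048/263 D=5332480/820823] → run D
t=9: vr[A=2048/263 B=2048/263 D=5601792/820823] → run D
t=10: vr[A=2048/263 B=2048/263 D=5871104/820823] → run D
t=11: vr[A=2048/263 B=2048/263 D=6140416/820823] → run D
t=12: vr[A=2048/263 B=2048/263] → run A
t=13: vr[A=2560/263 B=2048/263] → run B
t=14: vr[A=2560/263 B=2560/263] → run A
t=15: vr[A=3072/263 B=2560/263] → run B
t=16: vr[A=3072/263 B=3072/263] → run A
t=17: vr[B=3072/263] → run B
t=18: vr[B=3584/263] → run B
t=19: vr[B=4096/263] → run B
t=20: vr[B=4608/263] → run B
t=21: (idle)
t=22: (idle)
t=23: (idle)
t=24: (idle)
t=25: (idle)
t=26: (idle)

context switches = 12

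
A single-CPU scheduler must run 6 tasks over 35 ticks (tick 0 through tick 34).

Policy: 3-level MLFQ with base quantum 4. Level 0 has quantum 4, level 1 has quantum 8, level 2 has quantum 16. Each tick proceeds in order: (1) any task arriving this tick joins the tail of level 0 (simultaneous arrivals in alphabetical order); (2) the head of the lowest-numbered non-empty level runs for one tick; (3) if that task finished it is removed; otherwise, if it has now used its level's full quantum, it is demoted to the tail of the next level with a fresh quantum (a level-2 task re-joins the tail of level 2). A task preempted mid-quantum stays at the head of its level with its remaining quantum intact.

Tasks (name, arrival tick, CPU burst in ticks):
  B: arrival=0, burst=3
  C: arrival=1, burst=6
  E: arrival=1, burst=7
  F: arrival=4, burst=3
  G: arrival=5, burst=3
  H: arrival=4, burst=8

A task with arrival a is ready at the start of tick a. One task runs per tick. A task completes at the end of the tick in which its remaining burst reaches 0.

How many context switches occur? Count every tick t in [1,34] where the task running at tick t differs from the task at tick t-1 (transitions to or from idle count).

t=0: L0/L1/L2 = B/-/- → run B
t=1: L0/L1/L2 = BCE/-/- → run B
t=2: L0/L1/L2 = BCE/-/- → run B
t=3: L0/L1/L2 = CE/-/- → run C
t=4: L0/L1/L2 = CEFH/-/- → run C
t=5: L0/L1/L2 = CEFHG/-/- → run C
t=6: L0/L1/L2 = CEFHG/-/- → run C
t=7: L0/L1/L2 = EFHG/C/- → run E
t=8: L0/L1/L2 = EFHG/C/- → run E
t=9: L0/L1/L2 = EFHG/C/- → run E
t=10: L0/L1/L2 = EFHG/C/- → run E
t=11: L0/L1/L2 = FHG/CE/- → run F
t=12: L0/L1/L2 = FHG/CE/- → run F
t=13: L0/L1/L2 = FHG/CE/- → run F
t=14: L0/L1/L2 = HG/CE/- → run H
t=15: L0/L1/L2 = HG/CE/- → run H
t=16: L0/L1/L2 = HG/CE/- → run H
t=17: L0/L1/L2 = HG/CE/- → run H
t=18: L0/L1/L2 = G/CEH/- → run G
t=19: L0/L1/L2 = G/CEH/- → run G
t=20: L0/L1/L2 = G/CEH/- → run G
t=21: L0/L1/L2 = -/CEH/- → run C
t=22: L0/L1/L2 = -/CEH/- → run C
t=23: L0/L1/L2 = -/EH/- → run E
t=24: L0/L1/L2 = -/EH/- → run E
t=25: L0/L1/L2 = -/EH/- → run E
t=26: L0/L1/L2 = -/H/- → run H
t=27: L0/L1/L2 = -/H/- → run H
t=28: L0/L1/L2 = -/H/- → run H
t=29: L0/L1/L2 = -/H/- → run H
t=30: (idle)
t=31: (idle)
t=32: (idle)
t=33: (idle)
t=34: (idle)

context switches = 9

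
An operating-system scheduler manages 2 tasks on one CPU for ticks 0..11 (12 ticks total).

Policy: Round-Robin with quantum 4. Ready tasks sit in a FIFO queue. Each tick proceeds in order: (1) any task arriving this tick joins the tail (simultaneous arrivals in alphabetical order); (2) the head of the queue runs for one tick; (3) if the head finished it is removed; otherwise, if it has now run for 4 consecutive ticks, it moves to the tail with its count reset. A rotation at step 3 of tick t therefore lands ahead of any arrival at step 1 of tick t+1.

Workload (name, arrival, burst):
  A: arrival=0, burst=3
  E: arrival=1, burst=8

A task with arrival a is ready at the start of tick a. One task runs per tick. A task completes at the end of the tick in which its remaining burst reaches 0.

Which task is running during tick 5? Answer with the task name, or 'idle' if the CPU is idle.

running at tick 5 = E

t=0: queue=[A] q_used=0 → run A
t=1: queue=[A,E] q_used=1 → run A
t=2: queue=[A,E] q_used=2 → run A
t=3: queue=[E] q_used=0 → run E
t=4: queue=[E] q_used=1 → run E
t=5: queue=[E] q_used=2 → run E
t=6: queue=[E] q_used=3 → run E
t=7: queue=[E] q_used=0 → run E
t=8: queue=[E] q_used=1 → run E
t=9: queue=[E] q_used=2 → run E
t=10: queue=[E] q_used=3 → run E
t=11: (idle)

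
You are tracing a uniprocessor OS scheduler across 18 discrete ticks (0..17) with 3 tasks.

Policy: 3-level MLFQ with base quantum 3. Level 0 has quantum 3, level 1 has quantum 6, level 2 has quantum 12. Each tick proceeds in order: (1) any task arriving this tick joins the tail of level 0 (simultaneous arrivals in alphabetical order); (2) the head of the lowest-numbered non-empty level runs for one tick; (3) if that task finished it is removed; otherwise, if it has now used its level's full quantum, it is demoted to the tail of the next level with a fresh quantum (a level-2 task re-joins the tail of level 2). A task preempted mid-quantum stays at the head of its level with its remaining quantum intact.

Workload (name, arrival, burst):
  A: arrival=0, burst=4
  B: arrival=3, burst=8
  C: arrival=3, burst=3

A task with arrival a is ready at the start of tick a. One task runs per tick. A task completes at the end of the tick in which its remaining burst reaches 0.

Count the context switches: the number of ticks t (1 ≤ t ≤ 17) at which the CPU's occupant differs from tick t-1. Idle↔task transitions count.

t=0: L0/L1/L2 = A/-/- → run A
t=1: L0/L1/L2 = A/-/- → run A
t=2: L0/L1/L2 = A/-/- → run A
t=3: L0/L1/L2 = BC/A/- → run B
t=4: L0/L1/L2 = BC/A/- → run B
t=5: L0/L1/L2 = BC/A/- → run B
t=6: L0/L1/L2 = C/AB/- → run C
t=7: L0/L1/L2 = C/AB/- → run C
t=8: L0/L1/L2 = C/AB/- → run C
t=9: L0/L1/L2 = -/AB/- → run A
t=10: L0/L1/L2 = -/B/- → run B
t=11: L0/L1/L2 = -/B/- → run B
t=12: L0/L1/L2 = -/B/- → run B
t=13: L0/L1/L2 = -/B/- → run B
t=14: L0/L1/L2 = -/B/- → run B
t=15: (idle)
t=16: (idle)
t=17: (idle)

context switches = 5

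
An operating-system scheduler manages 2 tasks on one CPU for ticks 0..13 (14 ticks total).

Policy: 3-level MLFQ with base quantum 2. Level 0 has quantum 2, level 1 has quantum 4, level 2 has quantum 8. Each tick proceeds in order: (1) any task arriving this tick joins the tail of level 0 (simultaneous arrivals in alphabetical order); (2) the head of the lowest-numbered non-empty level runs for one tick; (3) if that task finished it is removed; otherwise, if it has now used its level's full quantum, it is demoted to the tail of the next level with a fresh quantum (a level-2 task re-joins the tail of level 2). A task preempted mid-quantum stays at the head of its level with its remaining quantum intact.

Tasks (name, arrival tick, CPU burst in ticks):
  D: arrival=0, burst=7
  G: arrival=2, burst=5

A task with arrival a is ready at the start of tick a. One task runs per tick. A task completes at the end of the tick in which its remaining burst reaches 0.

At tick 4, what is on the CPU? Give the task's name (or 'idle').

running at tick 4 = D

t=0: L0/L1/L2 = D/-/- → run D
t=1: L0/L1/L2 = D/-/- → run D
t=2: L0/L1/L2 = G/D/- → run G
t=3: L0/L1/L2 = G/D/- → run G
t=4: L0/L1/L2 = -/DG/- → run D
t=5: L0/L1/L2 = -/DG/- → run D
t=6: L0/L1/L2 = -/DG/- → run D
t=7: L0/L1/L2 = -/DG/- → run D
t=8: L0/L1/L2 = -/G/D → run G
t=9: L0/L1/L2 = -/G/D → run G
t=10: L0/L1/L2 = -/G/D → run G
t=11: L0/L1/L2 = -/-/D → run D
t=12: (idle)
t=13: (idle)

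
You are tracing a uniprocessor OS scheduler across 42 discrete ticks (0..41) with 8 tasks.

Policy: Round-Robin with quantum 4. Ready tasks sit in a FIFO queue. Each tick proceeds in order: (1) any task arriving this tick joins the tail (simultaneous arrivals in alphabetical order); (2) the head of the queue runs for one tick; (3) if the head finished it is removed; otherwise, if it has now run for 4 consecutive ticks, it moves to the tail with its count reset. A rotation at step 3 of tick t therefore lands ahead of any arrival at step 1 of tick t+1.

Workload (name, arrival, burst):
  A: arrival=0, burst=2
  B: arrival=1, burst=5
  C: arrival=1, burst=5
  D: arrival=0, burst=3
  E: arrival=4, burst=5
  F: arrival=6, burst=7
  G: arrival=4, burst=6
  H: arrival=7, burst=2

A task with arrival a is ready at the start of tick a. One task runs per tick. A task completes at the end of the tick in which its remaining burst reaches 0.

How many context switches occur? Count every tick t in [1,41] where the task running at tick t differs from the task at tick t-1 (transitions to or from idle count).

context switches = 13

t=0: queue=[A,D] q_used=0 → run A
t=1: queue=[A,D,B,C] q_used=1 → run A
t=2: queue=[D,B,C] q_used=0 → run D
t=3: queue=[D,B,C] q_used=1 → run D
t=4: queue=[D,B,C,E,G] q_used=2 → run D
t=5: queue=[B,C,E,G] q_used=0 → run B
t=6: queue=[B,C,E,G,F] q_used=1 → run B
t=7: queue=[B,C,E,G,F,H] q_used=2 → run B
t=8: queue=[B,C,E,G,F,H] q_used=3 → run B
t=9: queue=[C,E,G,F,H,B] q_used=0 → run C
t=10: queue=[C,E,G,F,H,B] q_used=1 → run C
t=11: queue=[C,E,G,F,H,B] q_used=2 → run C
t=12: queue=[C,E,G,F,H,B] q_used=3 → run C
t=13: queue=[E,G,F,H,B,C] q_used=0 → run E
t=14: queue=[E,G,F,H,B,C] q_used=1 → run E
t=15: queue=[E,G,F,H,B,C] q_used=2 → run E
t=16: queue=[E,G,F,H,B,C] q_used=3 → run E
t=17: queue=[G,F,H,B,C,E] q_used=0 → run G
t=18: queue=[G,F,H,B,C,E] q_used=1 → run G
t=19: queue=[G,F,H,B,C,E] q_used=2 → run G
t=20: queue=[G,F,H,B,C,E] q_used=3 → run G
t=21: queue=[F,H,B,C,E,G] q_used=0 → run F
t=22: queue=[F,H,B,C,E,G] q_used=1 → run F
t=23: queue=[F,H,B,C,E,G] q_used=2 → run F
t=24: queue=[F,H,B,C,E,G] q_used=3 → run F
t=25: queue=[H,B,C,E,G,F] q_used=0 → run H
t=26: queue=[H,B,C,E,G,F] q_used=1 → run H
t=27: queue=[B,C,E,G,F] q_used=0 → run B
t=28: queue=[C,E,G,F] q_used=0 → run C
t=29: queue=[E,G,F] q_used=0 → run E
t=30: queue=[G,F] q_used=0 → run G
t=31: queue=[G,F] q_used=1 → run G
t=32: queue=[F] q_used=0 → run F
t=33: queue=[F] q_used=1 → run F
t=34: queue=[F] q_used=2 → run F
t=35: (idle)
t=36: (idle)
t=37: (idle)
t=38: (idle)
t=39: (idle)
t=40: (idle)
t=41: (idle)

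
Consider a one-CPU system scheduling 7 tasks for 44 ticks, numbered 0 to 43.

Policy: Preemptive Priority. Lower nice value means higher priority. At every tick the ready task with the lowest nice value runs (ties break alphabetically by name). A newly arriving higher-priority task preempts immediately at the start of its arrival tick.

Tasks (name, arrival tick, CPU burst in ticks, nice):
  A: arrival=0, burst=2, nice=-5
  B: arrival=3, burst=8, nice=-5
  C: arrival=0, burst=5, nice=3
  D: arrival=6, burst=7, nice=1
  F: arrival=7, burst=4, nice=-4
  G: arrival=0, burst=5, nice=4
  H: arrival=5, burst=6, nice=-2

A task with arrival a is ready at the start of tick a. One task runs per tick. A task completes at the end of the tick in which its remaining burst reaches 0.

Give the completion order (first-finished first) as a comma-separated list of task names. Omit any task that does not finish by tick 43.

t=0: ready={A,C,G} → run A
t=1: ready={A,C,G} → run A
t=2: ready={C,G} → run C
t=3: ready={B,C,G} → run B
t=4: ready={B,C,G} → run B
t=5: ready={B,C,G,H} → run B
t=6: ready={B,C,D,G,H} → run B
t=7: ready={B,C,D,F,G,H} → run B
t=8: ready={B,C,D,F,G,H} → run B
t=9: ready={B,C,D,F,G,H} → run B
t=10: ready={B,C,D,F,G,H} → run B
t=11: ready={C,D,F,G,H} → run F
t=12: ready={C,D,F,G,H} → run F
t=13: ready={C,D,F,G,H} → run F
t=14: ready={C,D,F,G,H} → run F
t=15: ready={C,D,G,H} → run H
t=16: ready={C,D,G,H} → run H
t=17: ready={C,D,G,H} → run H
t=18: ready={C,D,G,H} → run H
t=19: ready={C,D,G,H} → run H
t=20: ready={C,D,G,H} → run H
t=21: ready={C,D,G} → run D
t=22: ready={C,D,G} → run D
t=23: ready={C,D,G} → run D
t=24: ready={C,D,G} → run D
t=25: ready={C,D,G} → run D
t=26: ready={C,D,G} → run D
t=27: ready={C,D,G} → run D
t=28: ready={C,G} → run C
t=29: ready={C,G} → run C
t=30: ready={C,G} → run C
t=31: ready={C,G} → run C
t=32: ready={G} → run G
t=33: ready={G} → run G
t=34: ready={G} → run G
t=35: ready={G} → run G
t=36: ready={G} → run G
t=37: (idle)
t=38: (idle)
t=39: (idle)
t=40: (idle)
t=41: (idle)
t=42: (idle)
t=43: (idle)

completion order = A, B, F, H, D, C, G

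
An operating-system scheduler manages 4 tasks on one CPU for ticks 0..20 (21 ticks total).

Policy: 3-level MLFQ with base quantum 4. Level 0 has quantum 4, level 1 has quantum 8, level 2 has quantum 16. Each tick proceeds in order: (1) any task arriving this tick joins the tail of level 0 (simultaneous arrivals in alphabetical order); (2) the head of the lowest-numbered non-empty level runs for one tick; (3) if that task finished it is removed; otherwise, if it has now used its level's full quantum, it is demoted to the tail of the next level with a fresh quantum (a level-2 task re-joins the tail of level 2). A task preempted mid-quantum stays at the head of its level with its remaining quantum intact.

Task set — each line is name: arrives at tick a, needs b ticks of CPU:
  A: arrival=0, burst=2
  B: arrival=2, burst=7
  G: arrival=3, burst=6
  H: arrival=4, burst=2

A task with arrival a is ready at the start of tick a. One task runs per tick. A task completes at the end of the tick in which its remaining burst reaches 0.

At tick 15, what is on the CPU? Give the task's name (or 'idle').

running at tick 15 = G

t=0: L0/L1/L2 = A/-/- → run A
t=1: L0/L1/L2 = A/-/- → run A
t=2: L0/L1/L2 = B/-/- → run B
t=3: L0/L1/L2 = BG/-/- → run B
t=4: L0/L1/L2 = BGH/-/- → run B
t=5: L0/L1/L2 = BGH/-/- → run B
t=6: L0/L1/L2 = GH/B/- → run G
t=7: L0/L1/L2 = GH/B/- → run G
t=8: L0/L1/L2 = GH/B/- → run G
t=9: L0/L1/L2 = GH/B/- → run G
t=10: L0/L1/L2 = H/BG/- → run H
t=11: L0/L1/L2 = H/BG/- → run H
t=12: L0/L1/L2 = -/BG/- → run B
t=13: L0/L1/L2 = -/BG/- → run B
t=14: L0/L1/L2 = -/BG/- → run B
t=15: L0/L1/L2 = -/G/- → run G
t=16: L0/L1/L2 = -/G/- → run G
t=17: (idle)
t=18: (idle)
t=19: (idle)
t=20: (idle)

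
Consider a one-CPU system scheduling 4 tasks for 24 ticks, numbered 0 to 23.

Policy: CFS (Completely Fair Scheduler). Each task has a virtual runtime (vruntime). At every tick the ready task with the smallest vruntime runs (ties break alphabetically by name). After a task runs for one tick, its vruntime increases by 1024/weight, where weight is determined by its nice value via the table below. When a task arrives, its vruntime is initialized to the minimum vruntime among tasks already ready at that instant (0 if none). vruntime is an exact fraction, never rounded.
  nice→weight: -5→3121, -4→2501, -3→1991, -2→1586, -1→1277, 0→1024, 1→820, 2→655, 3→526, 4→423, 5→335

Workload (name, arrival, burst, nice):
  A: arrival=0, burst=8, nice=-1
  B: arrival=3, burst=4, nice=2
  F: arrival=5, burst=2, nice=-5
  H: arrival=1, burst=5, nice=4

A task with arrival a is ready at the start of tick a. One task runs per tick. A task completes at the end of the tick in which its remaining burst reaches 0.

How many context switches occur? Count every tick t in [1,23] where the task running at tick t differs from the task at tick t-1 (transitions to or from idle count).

context switches = 15

t=0: vr[A=0] → run A
t=1: vr[A=1024/1277 H=1024/1277] → run A
t=2: vr[A=2048/1277 H=1024/1277] → run H
t=3: vr[A=2048/1277 B=2048/1277 H=1740800/540171] → run A
t=4: vr[A=3072/1277 B=2048/1277 H=1740800/540171] → run B
t=5: vr[A=3072/1277 B=2649088/836435 F=3072/1277 H=1740800/540171] → run A
t=6: vr[A=4096/1277 B=2649088/836435 F=3072/1277 H=1740800/540171] → run F
t=7: vr[A=4096/1277 B=2649088/836435 F=10895360/3985517 H=1740800/540171] → run F
t=8: vr[A=4096/1277 B=2649088/836435 H=1740800/540171] → run B
t=9: vr[A=4096/1277 B=3956736/836435 H=1740800/540171] → run A
t=10: vr[A=5120/1277 B=3956736/836435 H=1740800/540171] → run H
t=11: vr[A=5120/1277 B=3956736/836435 H=3048448/540171] → run A
t=12: vr[A=6144/1277 B=3956736/836435 H=3048448/540171] → run B
t=13: vr[A=6144/1277 B=5264384/836435 H=3048448/540171] → run A
t=14: vr[A=7168/1277 B=5264384/836435 H=3048448/540171] → run A
t=15: vr[B=5264384/836435 H=3048448/540171] → run H
t=16: vr[B=5264384/836435 H=1452032/180057] → run B
t=17: vr[H=1452032/180057] → run H
t=18: vr[H=5663744/540171] → run H
t=19: (idle)
t=20: (idle)
t=21: (idle)
t=22: (idle)
t=23: (idle)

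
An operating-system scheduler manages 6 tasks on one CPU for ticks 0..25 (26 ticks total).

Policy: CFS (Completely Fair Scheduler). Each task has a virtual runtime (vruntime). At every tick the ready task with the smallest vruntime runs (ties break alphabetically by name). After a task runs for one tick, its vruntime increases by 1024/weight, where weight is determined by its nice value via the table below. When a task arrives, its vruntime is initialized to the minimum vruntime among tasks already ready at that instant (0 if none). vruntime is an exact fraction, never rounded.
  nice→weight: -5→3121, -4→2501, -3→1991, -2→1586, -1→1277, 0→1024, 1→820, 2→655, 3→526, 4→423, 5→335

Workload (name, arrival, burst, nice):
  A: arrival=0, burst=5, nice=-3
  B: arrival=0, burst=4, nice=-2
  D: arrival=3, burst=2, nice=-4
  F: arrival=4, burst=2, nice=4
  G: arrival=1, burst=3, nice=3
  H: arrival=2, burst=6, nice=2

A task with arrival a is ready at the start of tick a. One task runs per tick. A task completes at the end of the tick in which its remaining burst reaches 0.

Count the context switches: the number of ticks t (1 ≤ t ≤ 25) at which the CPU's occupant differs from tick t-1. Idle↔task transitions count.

context switches = 20

t=0: vr[A=0 B=0] → run A
t=1: vr[A=1024/1991 B=0 G=0] → run B
t=2: vr[A=1024/1991 B=512/793 G=0 H=0] → run G
t=3: vr[A=1024/1991 B=512/793 D=0 G=512/263 H=0] → run D
t=4: vr[A=1024/1991 B=512/793 D=1024/2501 F=0 G=512/263 H=0] → run F
t=5: vr[A=1024/1991 B=512/793 D=1024/2501 F=1024/423 G=512/263 H=0] → run H
t=6: vr[A=1024/1991 B=512/793 D=1024/2501 F=1024/423 G=512/263 H=1024/655] → run D
t=7: vr[A=1024/1991 B=512/793 F=1024/423 G=512/263 H=1024/655] → run A
t=8: vr[A=2048/1991 B=512/793 F=1024/423 G=512/263 H=1024/655] → run B
t=9: vr[A=2048/1991 B=1024/793 F=1024/423 G=512/263 H=1024/655] → run A
t=10: vr[A=3072/1991 B=1024/793 F=1024/423 G=512/263 H=1024/655] → run B
t=11: vr[A=3072/1991 B=1536/793 F=1024/423 G=512/263 H=1024/655] → run A
t=12: vr[A=4096/1991 B=1536/793 F=1024/423 G=512/263 H=1024/655] → run H
t=13: vr[A=4096/1991 B=1536/793 F=1024/423 G=512/263 H=2048/655] → run B
t=14: vr[A=4096/1991 F=1024/423 G=512/263 H=2048/655] → run G
t=15: vr[A=4096/1991 F=1024/423 G=1024/263 H=2048/655] → run A
t=16: vr[F=1024/423 G=1024/263 H=2048/655] → run F
t=17: vr[G=1024/263 H=2048/655] → run H
t=18: vr[G=1024/263 H=3072/655] → run G
t=19: vr[H=3072/655] → run H
t=20: vr[H=4096/655] → run H
t=21: vr[H=1024/131] → run H
t=22: (idle)
t=23: (idle)
t=24: (idle)
t=25: (idle)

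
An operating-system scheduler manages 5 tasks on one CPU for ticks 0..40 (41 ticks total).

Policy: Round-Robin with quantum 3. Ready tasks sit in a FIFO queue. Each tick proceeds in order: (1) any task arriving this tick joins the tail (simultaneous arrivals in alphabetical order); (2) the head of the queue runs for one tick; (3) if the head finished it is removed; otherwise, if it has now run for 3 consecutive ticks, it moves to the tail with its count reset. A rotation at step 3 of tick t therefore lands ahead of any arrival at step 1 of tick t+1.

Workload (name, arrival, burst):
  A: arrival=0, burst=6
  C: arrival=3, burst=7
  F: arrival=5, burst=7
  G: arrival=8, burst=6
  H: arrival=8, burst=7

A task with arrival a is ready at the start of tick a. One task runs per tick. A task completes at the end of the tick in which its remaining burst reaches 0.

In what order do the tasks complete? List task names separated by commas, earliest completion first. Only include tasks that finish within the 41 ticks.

t=0: queue=[A] q_used=0 → run A
t=1: queue=[A] q_used=1 → run A
t=2: queue=[A] q_used=2 → run A
t=3: queue=[A,C] q_used=0 → run A
t=4: queue=[A,C] q_used=1 → run A
t=5: queue=[A,C,F] q_used=2 → run A
t=6: queue=[C,F] q_used=0 → run C
t=7: queue=[C,F] q_used=1 → run C
t=8: queue=[C,F,G,H] q_used=2 → run C
t=9: queue=[F,G,H,C] q_used=0 → run F
t=10: queue=[F,G,H,C] q_used=1 → run F
t=11: queue=[F,G,H,C] q_used=2 → run F
t=12: queue=[G,H,C,F] q_used=0 → run G
t=13: queue=[G,H,C,F] q_used=1 → run G
t=14: queue=[G,H,C,F] q_used=2 → run G
t=15: queue=[H,C,F,G] q_used=0 → run H
t=16: queue=[H,C,F,G] q_used=1 → run H
t=17: queue=[H,C,F,G] q_used=2 → run H
t=18: queue=[C,F,G,H] q_used=0 → run C
t=19: queue=[C,F,G,H] q_used=1 → run C
t=20: queue=[C,F,G,H] q_used=2 → run C
t=21: queue=[F,G,H,C] q_used=0 → run F
t=22: queue=[F,G,H,C] q_used=1 → run F
t=23: queue=[F,G,H,C] q_used=2 → run F
t=24: queue=[G,H,C,F] q_used=0 → run G
t=25: queue=[G,H,C,F] q_used=1 → run G
t=26: queue=[G,H,C,F] q_used=2 → run G
t=27: queue=[H,C,F] q_used=0 → run H
t=28: queue=[H,C,F] q_used=1 → run H
t=29: queue=[H,C,F] q_used=2 → run H
t=30: queue=[C,F,H] q_used=0 → run C
t=31: queue=[F,H] q_used=0 → run F
t=32: queue=[H] q_used=0 → run H
t=33: (idle)
t=34: (idle)
t=35: (idle)
t=36: (idle)
t=37: (idle)
t=38: (idle)
t=39: (idle)
t=40: (idle)

completion order = A, G, C, F, H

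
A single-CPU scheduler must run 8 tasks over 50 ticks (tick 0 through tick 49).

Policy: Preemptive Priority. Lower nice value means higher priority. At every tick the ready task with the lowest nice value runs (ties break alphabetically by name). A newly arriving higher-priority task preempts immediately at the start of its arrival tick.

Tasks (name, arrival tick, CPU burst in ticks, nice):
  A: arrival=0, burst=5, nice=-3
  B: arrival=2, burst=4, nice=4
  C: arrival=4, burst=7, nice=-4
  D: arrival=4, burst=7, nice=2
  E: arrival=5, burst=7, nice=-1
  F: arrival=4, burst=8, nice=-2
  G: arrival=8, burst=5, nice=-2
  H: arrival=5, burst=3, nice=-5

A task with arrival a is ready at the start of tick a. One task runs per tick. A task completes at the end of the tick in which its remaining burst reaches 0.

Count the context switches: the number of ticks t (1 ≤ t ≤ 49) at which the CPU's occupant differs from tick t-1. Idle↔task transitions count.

context switches = 10

t=0: ready={A} → run A
t=1: ready={A} → run A
t=2: ready={A,B} → run A
t=3: ready={A,B} → run A
t=4: ready={A,B,C,D,F} → run C
t=5: ready={A,B,C,D,E,F,H} → run H
t=6: ready={A,B,C,D,E,F,H} → run H
t=7: ready={A,B,C,D,E,F,H} → run H
t=8: ready={A,B,C,D,E,F,G} → run C
t=9: ready={A,B,C,D,E,F,G} → run C
t=10: ready={A,B,C,D,E,F,G} → run C
t=11: ready={A,B,C,D,E,F,G} → run C
t=12: ready={A,B,C,D,E,F,G} → run C
t=13: ready={A,B,C,D,E,F,G} → run C
t=14: ready={A,B,D,E,F,G} → run A
t=15: ready={B,D,E,F,G} → run F
t=16: ready={B,D,E,F,G} → run F
t=17: ready={B,D,E,F,G} → run F
t=18: ready={B,D,E,F,G} → run F
t=19: ready={B,D,E,F,G} → run F
t=20: ready={B,D,E,F,G} → run F
t=21: ready={B,D,E,F,G} → run F
t=22: ready={B,D,E,F,G} → run F
t=23: ready={B,D,E,G} → run G
t=24: ready={B,D,E,G} → run G
t=25: ready={B,D,E,G} → run G
t=26: ready={B,D,E,G} → run G
t=27: ready={B,D,E,G} → run G
t=28: ready={B,D,E} → run E
t=29: ready={B,D,E} → run E
t=30: ready={B,D,E} → run E
t=31: ready={B,D,E} → run E
t=32: ready={B,D,E} → run E
t=33: ready={B,D,E} → run E
t=34: ready={B,D,E} → run E
t=35: ready={B,D} → run D
t=36: ready={B,D} → run D
t=37: ready={B,D} → run D
t=38: ready={B,D} → run D
t=39: ready={B,D} → run D
t=40: ready={B,D} → run D
t=41: ready={B,D} → run D
t=42: ready={B} → run B
t=43: ready={B} → run B
t=44: ready={B} → run B
t=45: ready={B} → run B
t=46: (idle)
t=47: (idle)
t=48: (idle)
t=49: (idle)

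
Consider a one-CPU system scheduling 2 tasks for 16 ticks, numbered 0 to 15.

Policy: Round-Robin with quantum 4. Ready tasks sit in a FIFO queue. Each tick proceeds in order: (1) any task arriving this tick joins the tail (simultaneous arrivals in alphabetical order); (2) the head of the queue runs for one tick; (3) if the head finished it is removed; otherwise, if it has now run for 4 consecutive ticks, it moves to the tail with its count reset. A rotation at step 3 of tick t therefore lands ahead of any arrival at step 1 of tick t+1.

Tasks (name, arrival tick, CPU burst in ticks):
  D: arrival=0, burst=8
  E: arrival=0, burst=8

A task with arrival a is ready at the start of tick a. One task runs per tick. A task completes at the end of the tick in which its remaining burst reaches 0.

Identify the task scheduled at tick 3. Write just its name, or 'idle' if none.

t=0: queue=[D,E] q_used=0 → run D
t=1: queue=[D,E] q_used=1 → run D
t=2: queue=[D,E] q_used=2 → run D
t=3: queue=[D,E] q_used=3 → run D
t=4: queue=[E,D] q_used=0 → run E
t=5: queue=[E,D] q_used=1 → run E
t=6: queue=[E,D] q_used=2 → run E
t=7: queue=[E,D] q_used=3 → run E
t=8: queue=[D,E] q_used=0 → run D
t=9: queue=[D,E] q_used=1 → run D
t=10: queue=[D,E] q_used=2 → run D
t=11: queue=[D,E] q_used=3 → run D
t=12: queue=[E] q_used=0 → run E
t=13: queue=[E] q_used=1 → run E
t=14: queue=[E] q_used=2 → run E
t=15: queue=[E] q_used=3 → run E

running at tick 3 = D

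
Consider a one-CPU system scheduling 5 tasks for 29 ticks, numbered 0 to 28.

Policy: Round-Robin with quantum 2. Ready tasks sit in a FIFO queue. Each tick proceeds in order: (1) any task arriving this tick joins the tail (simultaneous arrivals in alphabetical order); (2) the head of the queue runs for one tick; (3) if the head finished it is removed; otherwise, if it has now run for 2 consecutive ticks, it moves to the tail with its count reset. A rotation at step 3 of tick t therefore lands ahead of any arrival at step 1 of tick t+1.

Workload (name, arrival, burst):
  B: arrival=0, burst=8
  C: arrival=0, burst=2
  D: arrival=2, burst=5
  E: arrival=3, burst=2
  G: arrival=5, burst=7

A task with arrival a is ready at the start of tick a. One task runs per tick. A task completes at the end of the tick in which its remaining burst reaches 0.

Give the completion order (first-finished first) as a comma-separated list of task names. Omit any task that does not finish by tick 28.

completion order = C, E, B, D, G

t=0: queue=[B,C] q_used=0 → run B
t=1: queue=[B,C] q_used=1 → run B
t=2: queue=[C,B,D] q_used=0 → run C
t=3: queue=[C,B,D,E] q_used=1 → run C
t=4: queue=[B,D,E] q_used=0 → run B
t=5: queue=[B,D,E,G] q_used=1 → run B
t=6: queue=[D,E,G,B] q_used=0 → run D
t=7: queue=[D,E,G,B] q_used=1 → run D
t=8: queue=[E,G,B,D] q_used=0 → run E
t=9: queue=[E,G,B,D] q_used=1 → run E
t=10: queue=[G,B,D] q_used=0 → run G
t=11: queue=[G,B,D] q_used=1 → run G
t=12: queue=[B,D,G] q_used=0 → run B
t=13: queue=[B,D,G] q_used=1 → run B
t=14: queue=[D,G,B] q_used=0 → run D
t=15: queue=[D,G,B] q_used=1 → run D
t=16: queue=[G,B,D] q_used=0 → run G
t=17: queue=[G,B,D] q_used=1 → run G
t=18: queue=[B,D,G] q_used=0 → run B
t=19: queue=[B,D,G] q_used=1 → run B
t=20: queue=[D,G] q_used=0 → run D
t=21: queue=[G] q_used=0 → run G
t=22: queue=[G] q_used=1 → run G
t=23: queue=[G] q_used=0 → run G
t=24: (idle)
t=25: (idle)
t=26: (idle)
t=27: (idle)
t=28: (idle)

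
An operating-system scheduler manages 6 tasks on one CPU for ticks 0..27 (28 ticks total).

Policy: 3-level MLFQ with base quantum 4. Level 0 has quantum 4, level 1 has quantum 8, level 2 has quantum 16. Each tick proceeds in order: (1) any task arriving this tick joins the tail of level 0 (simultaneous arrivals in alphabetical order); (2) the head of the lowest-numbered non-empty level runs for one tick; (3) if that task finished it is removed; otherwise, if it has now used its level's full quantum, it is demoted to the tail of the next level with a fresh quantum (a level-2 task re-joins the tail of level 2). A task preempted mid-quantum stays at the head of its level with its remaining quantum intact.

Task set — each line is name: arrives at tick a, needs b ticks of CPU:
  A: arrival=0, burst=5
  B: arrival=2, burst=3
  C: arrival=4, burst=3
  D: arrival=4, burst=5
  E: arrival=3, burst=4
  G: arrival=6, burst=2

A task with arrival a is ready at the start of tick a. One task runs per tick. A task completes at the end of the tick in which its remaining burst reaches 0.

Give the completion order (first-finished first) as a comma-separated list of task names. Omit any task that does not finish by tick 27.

t=0: L0/L1/L2 = A/-/- → run A
t=1: L0/L1/L2 = A/-/- → run A
t=2: L0/L1/L2 = AB/-/- → run A
t=3: L0/L1/L2 = ABE/-/- → run A
t=4: L0/L1/L2 = BECD/A/- → run B
t=5: L0/L1/L2 = BECD/A/- → run B
t=6: L0/L1/L2 = BECDG/A/- → run B
t=7: L0/L1/L2 = ECDG/A/- → run E
t=8: L0/L1/L2 = ECDG/A/- → run E
t=9: L0/L1/L2 = ECDG/A/- → run E
t=10: L0/L1/L2 = ECDG/A/- → run E
t=11: L0/L1/L2 = CDG/A/- → run C
t=12: L0/L1/L2 = CDG/A/- → run C
t=13: L0/L1/L2 = CDG/A/- → run C
t=14: L0/L1/L2 = DG/A/- → run D
t=15: L0/L1/L2 = DG/A/- → run D
t=16: L0/L1/L2 = DG/A/- → run D
t=17: L0/L1/L2 = DG/A/- → run D
t=18: L0/L1/L2 = G/AD/- → run G
t=19: L0/L1/L2 = G/AD/- → run G
t=20: L0/L1/L2 = -/AD/- → run A
t=21: L0/L1/L2 = -/D/- → run D
t=22: (idle)
t=23: (idle)
t=24: (idle)
t=25: (idle)
t=26: (idle)
t=27: (idle)

completion order = B, E, C, G, A, D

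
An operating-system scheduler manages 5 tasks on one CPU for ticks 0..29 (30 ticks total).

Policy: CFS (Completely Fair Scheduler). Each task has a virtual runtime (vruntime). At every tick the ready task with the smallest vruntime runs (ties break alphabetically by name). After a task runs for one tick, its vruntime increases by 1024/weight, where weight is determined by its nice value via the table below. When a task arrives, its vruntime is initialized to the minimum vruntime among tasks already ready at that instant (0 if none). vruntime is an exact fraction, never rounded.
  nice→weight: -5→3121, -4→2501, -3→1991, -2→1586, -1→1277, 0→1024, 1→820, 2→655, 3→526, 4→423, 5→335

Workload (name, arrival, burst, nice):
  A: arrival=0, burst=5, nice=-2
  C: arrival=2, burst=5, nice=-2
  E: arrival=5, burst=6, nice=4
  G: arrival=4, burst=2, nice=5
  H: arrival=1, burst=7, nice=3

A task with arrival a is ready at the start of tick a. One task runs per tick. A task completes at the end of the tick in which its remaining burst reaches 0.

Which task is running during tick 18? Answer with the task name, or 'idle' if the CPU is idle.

t=0: vr[A=0] → run A
t=1: vr[A=512/793 H=512/793] → run A
t=2: vr[A=1024/793 C=512/793 H=512/793] → run C
t=3: vr[A=1024/793 C=1024/793 H=512/793] → run H
t=4: vr[A=1024/793 C=1024/793 G=1024/793 H=540672/208559] → run A
t=5: vr[A=1536/793 C=1024/793 E=1024/793 G=1024/793 H=540672/208559] → run C
t=6: vr[A=1536/793 C=1536/793 E=1024/793 G=1024/793 H=540672/208559] → run E
t=7: vr[A=1536/793 C=1536/793 E=1245184/335439 G=1024/793 H=540672/208559] → run G
t=8: vr[A=1536/793 C=1536/793 E=1245184/335439 G=1155072/265655 H=540672/208559] → run A
t=9: vr[A=2048/793 C=1536/793 E=1245184/335439 G=1155072/265655 H=540672/208559] → run C
t=10: vr[A=2048/793 C=2048/793 E=1245184/335439 G=1155072/265655 H=540672/208559] → run A
t=11: vr[C=2048/793 E=1245184/335439 G=1155072/265655 H=540672/208559] → run C
t=12: vr[C=2560/793 E=1245184/335439 G=1155072/265655 H=540672/208559] → run H
t=13: vr[C=2560/793 E=1245184/335439 G=1155072/265655 H=946688/208559] → run C
t=14: vr[E=1245184/335439 G=1155072/265655 H=946688/208559] → run E
t=15: vr[E=2057216/335439 G=1155072/265655 H=946688/208559] → run G
t=16: vr[E=2057216/335439 H=946688/208559] → run H
t=17: vr[E=2057216/335439 H=1352704/208559] → run E
t=18: vr[E=956416/111813 H=1352704/208559] → run H
t=19: vr[E=956416/111813 H=1758720/208559] → run H
t=20: vr[E=956416/111813 H=2164736/208559] → run E
t=21: vr[E=3681280/335439 H=2164736/208559] → run H
t=22: vr[E=3681280/335439 H=2570752/208559] → run E
t=23: vr[E=4493312/335439 H=2570752/208559] → run H
t=24: vr[E=4493312/335439] → run E
t=25: (idle)
t=26: (idle)
t=27: (idle)
t=28: (idle)
t=29: (idle)

running at tick 18 = H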